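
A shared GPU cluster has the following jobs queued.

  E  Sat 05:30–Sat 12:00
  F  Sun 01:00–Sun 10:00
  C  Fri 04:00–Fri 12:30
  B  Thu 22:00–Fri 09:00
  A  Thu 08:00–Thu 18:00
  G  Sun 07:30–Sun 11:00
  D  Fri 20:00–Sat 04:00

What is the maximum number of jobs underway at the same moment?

2

Walk through starts and ends in time order (an end at T is processed before a start at T):
Thu 08:00 start A → 1
Thu 18:00 end A → 0
Thu 22:00 start B → 1
Fri 04:00 start C → 2
Fri 09:00 end B → 1
Fri 12:30 end C → 0
Fri 20:00 start D → 1
Sat 04:00 end D → 0
Sat 05:30 start E → 1
Sat 12:00 end E → 0
Sun 01:00 start F → 1
Sun 07:30 start G → 2
Sun 10:00 end F → 1
Sun 11:00 end G → 0
Peak is 2, at Fri 04:00 (B, C).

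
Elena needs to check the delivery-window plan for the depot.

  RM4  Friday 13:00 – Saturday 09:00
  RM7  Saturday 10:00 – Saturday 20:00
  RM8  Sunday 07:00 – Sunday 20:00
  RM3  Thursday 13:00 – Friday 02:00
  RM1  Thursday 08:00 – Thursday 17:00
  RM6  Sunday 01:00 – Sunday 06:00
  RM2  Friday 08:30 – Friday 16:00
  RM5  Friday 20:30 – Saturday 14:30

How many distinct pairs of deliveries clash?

Check each pair: they overlap iff neither finishes before the other starts.
Sorted by start: RM1, RM3, RM2, RM4, RM5, RM7, RM6, RM8.
RM3 starts before RM1 ends → RM1 and RM3 overlap.
RM2 starts after RM1 ends; RM1 is clear from here.
RM2 starts after RM3 ends; RM3 is clear from here.
RM4 starts before RM2 ends → RM2 and RM4 overlap.
RM5 starts after RM2 ends; RM2 is clear from here.
RM5 starts before RM4 ends → RM4 and RM5 overlap.
RM7 starts after RM4 ends; RM4 is clear from here.
RM7 starts before RM5 ends → RM5 and RM7 overlap.
RM6 starts after RM5 ends; RM5 is clear from here.
RM6 starts after RM7 ends; RM7 is clear from here.
RM8 starts after RM6 ends.
Overlapping pairs: RM1 & RM3, RM2 & RM4, RM4 & RM5, RM5 & RM7 — 4 in total.

4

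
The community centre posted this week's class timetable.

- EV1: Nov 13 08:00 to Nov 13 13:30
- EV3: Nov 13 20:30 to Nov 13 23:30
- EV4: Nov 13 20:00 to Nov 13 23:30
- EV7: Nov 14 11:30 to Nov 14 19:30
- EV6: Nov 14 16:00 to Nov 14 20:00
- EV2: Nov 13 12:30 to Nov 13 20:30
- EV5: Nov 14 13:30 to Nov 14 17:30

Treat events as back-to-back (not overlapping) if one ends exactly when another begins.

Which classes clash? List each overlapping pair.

EV1 & EV2, EV2 & EV4, EV3 & EV4, EV5 & EV6, EV5 & EV7, EV6 & EV7

Sorted by start: EV1, EV2, EV4, EV3, EV7, EV5, EV6.
EV2 starts before EV1 ends → EV1 and EV2 overlap.
EV4 starts after EV1 ends — done with EV1.
EV4 starts before EV2 ends → EV2 and EV4 overlap.
EV3 starts exactly when EV2 ends (back-to-back, no overlap) — done with EV2.
EV3 starts before EV4 ends → EV4 and EV3 overlap.
EV7 starts after EV4 ends — done with EV4.
EV7 starts after EV3 ends — done with EV3.
EV5 starts before EV7 ends → EV7 and EV5 overlap.
EV6 starts before EV7 ends → EV7 and EV6 overlap.
EV6 starts before EV5 ends → EV5 and EV6 overlap.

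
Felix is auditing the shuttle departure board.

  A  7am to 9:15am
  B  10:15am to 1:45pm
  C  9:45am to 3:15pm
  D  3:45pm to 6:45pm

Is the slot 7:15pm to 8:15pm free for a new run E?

Yes — the slot is free

A: ends 9:15am at or before E starts 7:15pm → clear.
C: ends 3:15pm at or before E starts 7:15pm → clear.
B: ends 1:45pm at or before E starts 7:15pm → clear.
D: ends 6:45pm at or before E starts 7:15pm → clear.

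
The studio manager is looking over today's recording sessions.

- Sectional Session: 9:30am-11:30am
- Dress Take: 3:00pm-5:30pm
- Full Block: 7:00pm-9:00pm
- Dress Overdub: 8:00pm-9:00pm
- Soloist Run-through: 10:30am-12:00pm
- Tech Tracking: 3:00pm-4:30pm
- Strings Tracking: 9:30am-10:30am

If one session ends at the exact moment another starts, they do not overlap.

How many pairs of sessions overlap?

Two intervals overlap when each starts before the other ends.
Sorted by start: Sectional Session, Strings Tracking, Soloist Run-through, Tech Tracking, Dress Take, Full Block, Dress Overdub.
Strings Tracking starts before Sectional Session ends → Sectional Session and Strings Tracking overlap.
Soloist Run-through starts before Sectional Session ends → Sectional Session and Soloist Run-through overlap.
Tech Tracking starts after Sectional Session ends, so nothing later overlaps Sectional Session either.
Soloist Run-through starts exactly when Strings Tracking ends (back-to-back, no overlap), so nothing later overlaps Strings Tracking either.
Tech Tracking starts after Soloist Run-through ends, so nothing later overlaps Soloist Run-through either.
Dress Take starts before Tech Tracking ends → Tech Tracking and Dress Take overlap.
Full Block starts after Tech Tracking ends, so nothing later overlaps Tech Tracking either.
Full Block starts after Dress Take ends, so nothing later overlaps Dress Take either.
Dress Overdub starts before Full Block ends → Full Block and Dress Overdub overlap.
Overlapping pairs: Dress Overdub & Full Block, Dress Take & Tech Tracking, Sectional Session & Soloist Run-through, Sectional Session & Strings Tracking — 4 in total.

4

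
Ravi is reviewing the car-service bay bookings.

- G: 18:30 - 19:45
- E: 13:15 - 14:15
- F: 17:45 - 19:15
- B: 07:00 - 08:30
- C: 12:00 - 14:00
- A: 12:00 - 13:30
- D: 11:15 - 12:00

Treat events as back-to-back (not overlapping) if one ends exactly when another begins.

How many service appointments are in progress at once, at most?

3

Sort all start/end points and keep a running count:
07:00 start B → 1
08:30 end B → 0
11:15 start D → 1
12:00 end D → 0
12:00 start A → 1
12:00 start C → 2
13:15 start E → 3
13:30 end A → 2
14:00 end C → 1
14:15 end E → 0
17:45 start F → 1
18:30 start G → 2
19:15 end F → 1
19:45 end G → 0
Peak is 3, at 13:15 (A, C, E).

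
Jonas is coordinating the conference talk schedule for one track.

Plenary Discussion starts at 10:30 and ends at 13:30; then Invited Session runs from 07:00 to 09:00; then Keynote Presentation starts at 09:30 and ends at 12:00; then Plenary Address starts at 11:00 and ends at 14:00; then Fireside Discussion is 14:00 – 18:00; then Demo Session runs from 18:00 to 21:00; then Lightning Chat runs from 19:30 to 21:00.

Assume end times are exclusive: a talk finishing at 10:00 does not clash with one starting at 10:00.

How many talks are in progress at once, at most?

3

Sort all start/end points and keep a running count:
07:00 start Invited Session → 1
09:00 end Invited Session → 0
09:30 start Keynote Presentation → 1
10:30 start Plenary Discussion → 2
11:00 start Plenary Address → 3
12:00 end Keynote Presentation → 2
13:30 end Plenary Discussion → 1
14:00 end Plenary Address → 0
14:00 start Fireside Discussion → 1
18:00 end Fireside Discussion → 0
18:00 start Demo Session → 1
19:30 start Lightning Chat → 2
21:00 end Demo Session → 1
21:00 end Lightning Chat → 0
Peak is 3, at 11:00 (Keynote Presentation, Plenary Address, Plenary Discussion).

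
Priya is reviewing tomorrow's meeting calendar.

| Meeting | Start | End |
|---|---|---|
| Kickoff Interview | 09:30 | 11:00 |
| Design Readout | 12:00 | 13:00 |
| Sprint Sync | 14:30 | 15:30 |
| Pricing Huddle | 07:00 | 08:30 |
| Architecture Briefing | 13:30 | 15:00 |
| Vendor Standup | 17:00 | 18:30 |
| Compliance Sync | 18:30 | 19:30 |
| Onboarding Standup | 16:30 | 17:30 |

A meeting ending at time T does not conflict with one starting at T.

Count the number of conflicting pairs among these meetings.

2

Check each pair: they overlap iff neither finishes before the other starts.
Sorted by start: Pricing Huddle, Kickoff Interview, Design Readout, Architecture Briefing, Sprint Sync, Onboarding Standup, Vendor Standup, Compliance Sync.
Kickoff Interview starts after Pricing Huddle ends, so Pricing Huddle has no further overlaps.
Design Readout starts after Kickoff Interview ends, so Kickoff Interview has no further overlaps.
Architecture Briefing starts after Design Readout ends, so Design Readout has no further overlaps.
Sprint Sync starts before Architecture Briefing ends → Architecture Briefing and Sprint Sync overlap.
Onboarding Standup starts after Architecture Briefing ends, so Architecture Briefing has no further overlaps.
Onboarding Standup starts after Sprint Sync ends, so Sprint Sync has no further overlaps.
Vendor Standup starts before Onboarding Standup ends → Onboarding Standup and Vendor Standup overlap.
Compliance Sync starts after Onboarding Standup ends.
Compliance Sync starts exactly when Vendor Standup ends (back-to-back, no overlap).
Overlapping pairs: Architecture Briefing & Sprint Sync, Onboarding Standup & Vendor Standup — 2 in total.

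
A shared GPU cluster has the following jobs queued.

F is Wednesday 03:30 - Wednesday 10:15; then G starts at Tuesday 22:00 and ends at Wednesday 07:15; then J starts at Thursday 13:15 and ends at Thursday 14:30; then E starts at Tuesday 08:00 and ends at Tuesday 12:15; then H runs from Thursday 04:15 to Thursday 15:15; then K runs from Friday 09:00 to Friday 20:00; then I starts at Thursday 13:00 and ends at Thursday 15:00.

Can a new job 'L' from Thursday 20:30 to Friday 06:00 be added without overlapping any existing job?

Yes — the slot is free

E: ends Tuesday 12:15 at or before L starts Thursday 20:30 → clear.
G: ends Wednesday 07:15 at or before L starts Thursday 20:30 → clear.
F: ends Wednesday 10:15 at or before L starts Thursday 20:30 → clear.
H: ends Thursday 15:15 at or before L starts Thursday 20:30 → clear.
I: ends Thursday 15:00 at or before L starts Thursday 20:30 → clear.
J: ends Thursday 14:30 at or before L starts Thursday 20:30 → clear.
K: starts Friday 09:00 at or after L ends Friday 06:00 → clear.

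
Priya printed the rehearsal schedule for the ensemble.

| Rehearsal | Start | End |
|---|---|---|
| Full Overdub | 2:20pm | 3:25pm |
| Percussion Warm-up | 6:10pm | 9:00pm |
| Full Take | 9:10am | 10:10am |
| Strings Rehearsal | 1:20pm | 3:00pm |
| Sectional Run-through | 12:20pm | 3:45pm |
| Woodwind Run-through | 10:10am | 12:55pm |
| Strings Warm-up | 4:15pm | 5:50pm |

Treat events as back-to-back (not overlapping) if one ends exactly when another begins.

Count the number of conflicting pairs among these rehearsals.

Sorted by start: Full Take, Woodwind Run-through, Sectional Run-through, Strings Rehearsal, Full Overdub, Strings Warm-up, Percussion Warm-up.
Woodwind Run-through starts exactly when Full Take ends (back-to-back, no overlap), so Full Take has no further overlaps.
Sectional Run-through starts before Woodwind Run-through ends → Woodwind Run-through and Sectional Run-through overlap.
Strings Rehearsal starts after Woodwind Run-through ends, so Woodwind Run-through has no further overlaps.
Strings Rehearsal starts before Sectional Run-through ends → Sectional Run-through and Strings Rehearsal overlap.
Full Overdub starts before Sectional Run-through ends → Sectional Run-through and Full Overdub overlap.
Strings Warm-up starts after Sectional Run-through ends, so Sectional Run-through has no further overlaps.
Full Overdub starts before Strings Rehearsal ends → Strings Rehearsal and Full Overdub overlap.
Strings Warm-up starts after Strings Rehearsal ends, so Strings Rehearsal has no further overlaps.
Strings Warm-up starts after Full Overdub ends, so Full Overdub has no further overlaps.
Percussion Warm-up starts after Strings Warm-up ends.
Overlapping pairs: Full Overdub & Sectional Run-through, Full Overdub & Strings Rehearsal, Sectional Run-through & Strings Rehearsal, Sectional Run-through & Woodwind Run-through — 4 in total.

4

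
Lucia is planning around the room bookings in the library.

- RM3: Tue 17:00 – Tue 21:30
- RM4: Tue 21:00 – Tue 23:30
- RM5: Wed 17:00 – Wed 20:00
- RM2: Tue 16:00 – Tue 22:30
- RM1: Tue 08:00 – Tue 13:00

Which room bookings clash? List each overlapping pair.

Sorted by start: RM1, RM2, RM3, RM4, RM5.
RM2 starts after RM1 ends; RM1 is clear from here.
RM3 starts before RM2 ends → RM2 and RM3 overlap.
RM4 starts before RM2 ends → RM2 and RM4 overlap.
RM5 starts after RM2 ends.
RM4 starts before RM3 ends → RM3 and RM4 overlap.
RM5 starts after RM3 ends.
RM5 starts after RM4 ends.

RM2 & RM3, RM2 & RM4, RM3 & RM4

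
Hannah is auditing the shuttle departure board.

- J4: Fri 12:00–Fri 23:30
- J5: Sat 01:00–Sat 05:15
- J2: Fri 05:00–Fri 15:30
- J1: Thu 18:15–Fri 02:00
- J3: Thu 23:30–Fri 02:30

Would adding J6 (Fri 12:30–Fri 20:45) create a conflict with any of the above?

Yes — it overlaps J2, J4

J1: ends Fri 02:00 at or before J6 starts Fri 12:30 → clear.
J3: ends Fri 02:30 at or before J6 starts Fri 12:30 → clear.
J2: starts Fri 05:00 before J6 ends Fri 20:45, and ends Fri 15:30 after J6 starts Fri 12:30 → overlap.
J4: starts Fri 12:00 before J6 ends Fri 20:45, and ends Fri 23:30 after J6 starts Fri 12:30 → overlap.
J5: starts Sat 01:00 at or after J6 ends Fri 20:45 → clear.
J6 overlaps J2, J4.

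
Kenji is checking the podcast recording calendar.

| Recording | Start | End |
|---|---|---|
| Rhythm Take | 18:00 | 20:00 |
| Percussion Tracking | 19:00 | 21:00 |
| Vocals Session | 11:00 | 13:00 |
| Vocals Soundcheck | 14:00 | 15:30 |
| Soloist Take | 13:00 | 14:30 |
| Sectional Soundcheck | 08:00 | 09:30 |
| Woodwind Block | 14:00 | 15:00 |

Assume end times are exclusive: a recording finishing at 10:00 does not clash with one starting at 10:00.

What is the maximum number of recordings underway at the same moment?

3

Walk through starts and ends in time order (an end at T is processed before a start at T):
08:00 start Sectional Soundcheck → 1
09:30 end Sectional Soundcheck → 0
11:00 start Vocals Session → 1
13:00 end Vocals Session → 0
13:00 start Soloist Take → 1
14:00 start Vocals Soundcheck → 2
14:00 start Woodwind Block → 3
14:30 end Soloist Take → 2
15:00 end Woodwind Block → 1
15:30 end Vocals Soundcheck → 0
18:00 start Rhythm Take → 1
19:00 start Percussion Tracking → 2
20:00 end Rhythm Take → 1
21:00 end Percussion Tracking → 0
Peak is 3, at 14:00 (Soloist Take, Vocals Soundcheck, Woodwind Block).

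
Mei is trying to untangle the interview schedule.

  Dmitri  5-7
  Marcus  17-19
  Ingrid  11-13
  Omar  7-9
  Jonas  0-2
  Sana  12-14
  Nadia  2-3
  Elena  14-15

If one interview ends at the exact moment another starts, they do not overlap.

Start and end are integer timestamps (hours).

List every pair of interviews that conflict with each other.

Sorted by start: Jonas, Nadia, Dmitri, Omar, Ingrid, Sana, Elena, Marcus.
Nadia starts exactly when Jonas ends (back-to-back, no overlap); Jonas is clear from here.
Dmitri starts after Nadia ends; Nadia is clear from here.
Omar starts exactly when Dmitri ends (back-to-back, no overlap); Dmitri is clear from here.
Ingrid starts after Omar ends; Omar is clear from here.
Sana starts before Ingrid ends → Ingrid and Sana overlap.
Elena starts after Ingrid ends; Ingrid is clear from here.
Elena starts exactly when Sana ends (back-to-back, no overlap); Sana is clear from here.
Marcus starts after Elena ends.

Ingrid & Sana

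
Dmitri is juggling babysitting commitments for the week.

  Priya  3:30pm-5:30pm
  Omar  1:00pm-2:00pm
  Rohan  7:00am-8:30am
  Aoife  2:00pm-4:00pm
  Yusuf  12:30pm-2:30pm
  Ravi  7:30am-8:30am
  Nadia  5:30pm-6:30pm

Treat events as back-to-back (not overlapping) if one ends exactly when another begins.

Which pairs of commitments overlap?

Sorted by start: Rohan, Ravi, Yusuf, Omar, Aoife, Priya, Nadia.
Ravi starts before Rohan ends → Rohan and Ravi overlap.
Yusuf starts after Rohan ends — done with Rohan.
Yusuf starts after Ravi ends — done with Ravi.
Omar starts before Yusuf ends → Yusuf and Omar overlap.
Aoife starts before Yusuf ends → Yusuf and Aoife overlap.
Priya starts after Yusuf ends — done with Yusuf.
Aoife starts exactly when Omar ends (back-to-back, no overlap) — done with Omar.
Priya starts before Aoife ends → Aoife and Priya overlap.
Nadia starts after Aoife ends.
Nadia starts exactly when Priya ends (back-to-back, no overlap).

Aoife & Priya, Aoife & Yusuf, Omar & Yusuf, Ravi & Rohan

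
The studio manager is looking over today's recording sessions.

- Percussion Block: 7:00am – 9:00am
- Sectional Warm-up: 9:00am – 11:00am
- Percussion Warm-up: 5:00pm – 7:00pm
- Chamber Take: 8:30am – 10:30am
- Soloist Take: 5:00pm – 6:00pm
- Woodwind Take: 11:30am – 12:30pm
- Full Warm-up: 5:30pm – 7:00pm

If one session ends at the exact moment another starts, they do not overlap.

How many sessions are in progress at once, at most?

3

Sort all start/end points and keep a running count:
7:00am start Percussion Block → 1
8:30am start Chamber Take → 2
9:00am end Percussion Block → 1
9:00am start Sectional Warm-up → 2
10:30am end Chamber Take → 1
11:00am end Sectional Warm-up → 0
11:30am start Woodwind Take → 1
12:30pm end Woodwind Take → 0
5:00pm start Percussion Warm-up → 1
5:00pm start Soloist Take → 2
5:30pm start Full Warm-up → 3
6:00pm end Soloist Take → 2
7:00pm end Full Warm-up → 1
7:00pm end Percussion Warm-up → 0
Peak is 3, at 5:30pm (Full Warm-up, Percussion Warm-up, Soloist Take).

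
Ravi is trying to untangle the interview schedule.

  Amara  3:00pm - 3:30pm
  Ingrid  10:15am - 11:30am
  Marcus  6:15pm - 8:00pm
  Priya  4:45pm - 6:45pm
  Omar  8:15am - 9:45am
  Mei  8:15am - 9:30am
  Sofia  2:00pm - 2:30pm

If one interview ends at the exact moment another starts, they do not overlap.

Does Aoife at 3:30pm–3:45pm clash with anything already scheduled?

No — it doesn't clash with anything

Omar: ends 9:45am at or before Aoife starts 3:30pm → clear.
Mei: ends 9:30am at or before Aoife starts 3:30pm → clear.
Ingrid: ends 11:30am at or before Aoife starts 3:30pm → clear.
Sofia: ends 2:30pm at or before Aoife starts 3:30pm → clear.
Amara: ends 3:30pm at or before Aoife starts 3:30pm → clear.
Priya: starts 4:45pm at or after Aoife ends 3:45pm → clear.
Marcus: starts 6:15pm at or after Aoife ends 3:45pm → clear.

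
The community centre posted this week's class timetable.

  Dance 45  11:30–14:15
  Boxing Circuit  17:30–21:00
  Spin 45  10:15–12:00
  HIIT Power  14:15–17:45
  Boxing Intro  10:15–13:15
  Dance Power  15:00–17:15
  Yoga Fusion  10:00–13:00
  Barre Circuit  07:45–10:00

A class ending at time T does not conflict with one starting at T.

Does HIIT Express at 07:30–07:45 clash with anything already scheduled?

Barre Circuit: starts 07:45 at or after HIIT Express ends 07:45 → clear.
Yoga Fusion: starts 10:00 at or after HIIT Express ends 07:45 → clear.
Boxing Intro: starts 10:15 at or after HIIT Express ends 07:45 → clear.
Spin 45: starts 10:15 at or after HIIT Express ends 07:45 → clear.
Dance 45: starts 11:30 at or after HIIT Express ends 07:45 → clear.
HIIT Power: starts 14:15 at or after HIIT Express ends 07:45 → clear.
Dance Power: starts 15:00 at or after HIIT Express ends 07:45 → clear.
Boxing Circuit: starts 17:30 at or after HIIT Express ends 07:45 → clear.

No — it doesn't clash with anything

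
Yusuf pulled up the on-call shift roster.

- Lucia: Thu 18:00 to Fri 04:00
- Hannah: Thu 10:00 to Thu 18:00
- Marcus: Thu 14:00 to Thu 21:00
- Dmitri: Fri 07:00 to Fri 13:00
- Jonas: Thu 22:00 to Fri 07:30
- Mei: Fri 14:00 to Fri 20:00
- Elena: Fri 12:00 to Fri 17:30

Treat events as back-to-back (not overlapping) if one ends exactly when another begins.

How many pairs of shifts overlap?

6

Sorted by start: Hannah, Marcus, Lucia, Jonas, Dmitri, Elena, Mei.
Marcus starts before Hannah ends → Hannah and Marcus overlap.
Lucia starts exactly when Hannah ends (back-to-back, no overlap); Hannah is clear from here.
Lucia starts before Marcus ends → Marcus and Lucia overlap.
Jonas starts after Marcus ends; Marcus is clear from here.
Jonas starts before Lucia ends → Lucia and Jonas overlap.
Dmitri starts after Lucia ends; Lucia is clear from here.
Dmitri starts before Jonas ends → Jonas and Dmitri overlap.
Elena starts after Jonas ends; Jonas is clear from here.
Elena starts before Dmitri ends → Dmitri and Elena overlap.
Mei starts after Dmitri ends.
Mei starts before Elena ends → Elena and Mei overlap.
Overlapping pairs: Dmitri & Elena, Dmitri & Jonas, Elena & Mei, Hannah & Marcus, Jonas & Lucia, Lucia & Marcus — 6 in total.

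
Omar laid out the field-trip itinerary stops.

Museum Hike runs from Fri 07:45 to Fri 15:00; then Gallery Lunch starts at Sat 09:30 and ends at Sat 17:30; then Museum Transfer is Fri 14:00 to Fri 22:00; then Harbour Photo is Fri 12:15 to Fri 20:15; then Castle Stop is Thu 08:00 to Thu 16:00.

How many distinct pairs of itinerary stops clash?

Sorted by start: Castle Stop, Museum Hike, Harbour Photo, Museum Transfer, Gallery Lunch.
Museum Hike starts after Castle Stop ends; Castle Stop is clear from here.
Harbour Photo starts before Museum Hike ends → Museum Hike and Harbour Photo overlap.
Museum Transfer starts before Museum Hike ends → Museum Hike and Museum Transfer overlap.
Gallery Lunch starts after Museum Hike ends.
Museum Transfer starts before Harbour Photo ends → Harbour Photo and Museum Transfer overlap.
Gallery Lunch starts after Harbour Photo ends.
Gallery Lunch starts after Museum Transfer ends.
Overlapping pairs: Harbour Photo & Museum Hike, Harbour Photo & Museum Transfer, Museum Hike & Museum Transfer — 3 in total.

3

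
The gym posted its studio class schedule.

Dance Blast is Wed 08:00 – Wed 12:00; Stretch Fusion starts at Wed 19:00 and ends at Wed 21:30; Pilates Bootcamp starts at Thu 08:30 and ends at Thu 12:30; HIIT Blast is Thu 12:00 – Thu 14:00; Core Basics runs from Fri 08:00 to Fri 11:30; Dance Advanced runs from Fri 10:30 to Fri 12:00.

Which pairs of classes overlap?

Sorted by start: Dance Blast, Stretch Fusion, Pilates Bootcamp, HIIT Blast, Core Basics, Dance Advanced.
Stretch Fusion starts after Dance Blast ends — done with Dance Blast.
Pilates Bootcamp starts after Stretch Fusion ends — done with Stretch Fusion.
HIIT Blast starts before Pilates Bootcamp ends → Pilates Bootcamp and HIIT Blast overlap.
Core Basics starts after Pilates Bootcamp ends — done with Pilates Bootcamp.
Core Basics starts after HIIT Blast ends — done with HIIT Blast.
Dance Advanced starts before Core Basics ends → Core Basics and Dance Advanced overlap.

Core Basics & Dance Advanced, HIIT Blast & Pilates Bootcamp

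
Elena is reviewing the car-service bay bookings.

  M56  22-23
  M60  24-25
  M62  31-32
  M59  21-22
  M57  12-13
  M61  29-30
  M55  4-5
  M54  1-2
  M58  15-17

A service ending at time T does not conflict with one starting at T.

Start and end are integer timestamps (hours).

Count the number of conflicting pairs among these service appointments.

0

Sorted by start: M54, M55, M57, M58, M59, M56, M60, M61, M62.
M55 starts after M54 ends, so M54 has no further overlaps.
M57 starts after M55 ends, so M55 has no further overlaps.
M58 starts after M57 ends, so M57 has no further overlaps.
M59 starts after M58 ends, so M58 has no further overlaps.
M56 starts exactly when M59 ends (back-to-back, no overlap), so M59 has no further overlaps.
M60 starts after M56 ends, so M56 has no further overlaps.
M61 starts after M60 ends, so M60 has no further overlaps.
M62 starts after M61 ends.
No pair overlaps.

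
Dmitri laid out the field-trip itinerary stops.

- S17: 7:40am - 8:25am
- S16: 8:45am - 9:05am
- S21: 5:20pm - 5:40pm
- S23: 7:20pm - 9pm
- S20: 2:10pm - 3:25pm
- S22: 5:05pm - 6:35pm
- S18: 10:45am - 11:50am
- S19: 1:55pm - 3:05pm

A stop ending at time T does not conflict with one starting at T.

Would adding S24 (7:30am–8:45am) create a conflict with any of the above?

S17: starts 7:40am before S24 ends 8:45am, and ends 8:25am after S24 starts 7:30am → overlap.
S16: starts 8:45am at or after S24 ends 8:45am → clear.
S18: starts 10:45am at or after S24 ends 8:45am → clear.
S19: starts 1:55pm at or after S24 ends 8:45am → clear.
S20: starts 2:10pm at or after S24 ends 8:45am → clear.
S22: starts 5:05pm at or after S24 ends 8:45am → clear.
S21: starts 5:20pm at or after S24 ends 8:45am → clear.
S23: starts 7:20pm at or after S24 ends 8:45am → clear.
S24 overlaps S17.

Yes — it overlaps S17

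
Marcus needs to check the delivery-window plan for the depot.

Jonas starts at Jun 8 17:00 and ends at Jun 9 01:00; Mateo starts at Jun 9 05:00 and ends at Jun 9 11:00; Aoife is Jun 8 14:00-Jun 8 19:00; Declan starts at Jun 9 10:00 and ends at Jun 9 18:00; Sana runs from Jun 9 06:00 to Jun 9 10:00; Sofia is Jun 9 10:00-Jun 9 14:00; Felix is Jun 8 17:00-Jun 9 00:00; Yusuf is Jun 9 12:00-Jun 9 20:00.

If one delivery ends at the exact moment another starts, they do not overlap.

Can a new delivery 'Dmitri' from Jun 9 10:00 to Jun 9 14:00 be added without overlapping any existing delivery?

Aoife: ends Jun 8 19:00 at or before Dmitri starts Jun 9 10:00 → clear.
Jonas: ends Jun 9 01:00 at or before Dmitri starts Jun 9 10:00 → clear.
Felix: ends Jun 9 00:00 at or before Dmitri starts Jun 9 10:00 → clear.
Mateo: starts Jun 9 05:00 before Dmitri ends Jun 9 14:00, and ends Jun 9 11:00 after Dmitri starts Jun 9 10:00 → overlap.
Sana: ends Jun 9 10:00 at or before Dmitri starts Jun 9 10:00 → clear.
Sofia: starts Jun 9 10:00 before Dmitri ends Jun 9 14:00, and ends Jun 9 14:00 after Dmitri starts Jun 9 10:00 → overlap.
Declan: starts Jun 9 10:00 before Dmitri ends Jun 9 14:00, and ends Jun 9 18:00 after Dmitri starts Jun 9 10:00 → overlap.
Yusuf: starts Jun 9 12:00 before Dmitri ends Jun 9 14:00, and ends Jun 9 20:00 after Dmitri starts Jun 9 10:00 → overlap.
Dmitri overlaps Sofia, Mateo, Yusuf, Declan.

No — it overlaps Declan, Mateo, Sofia, Yusuf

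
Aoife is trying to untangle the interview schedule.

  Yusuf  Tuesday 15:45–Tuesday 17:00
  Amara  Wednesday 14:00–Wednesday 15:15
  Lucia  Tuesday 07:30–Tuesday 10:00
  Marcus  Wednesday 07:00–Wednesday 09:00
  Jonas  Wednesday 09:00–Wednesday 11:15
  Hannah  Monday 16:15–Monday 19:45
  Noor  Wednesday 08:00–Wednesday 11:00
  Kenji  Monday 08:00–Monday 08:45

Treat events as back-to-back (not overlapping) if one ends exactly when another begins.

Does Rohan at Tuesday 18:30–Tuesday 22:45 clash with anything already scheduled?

No — it doesn't clash with anything

Kenji: ends Monday 08:45 at or before Rohan starts Tuesday 18:30 → clear.
Hannah: ends Monday 19:45 at or before Rohan starts Tuesday 18:30 → clear.
Lucia: ends Tuesday 10:00 at or before Rohan starts Tuesday 18:30 → clear.
Yusuf: ends Tuesday 17:00 at or before Rohan starts Tuesday 18:30 → clear.
Marcus: starts Wednesday 07:00 at or after Rohan ends Tuesday 22:45 → clear.
Noor: starts Wednesday 08:00 at or after Rohan ends Tuesday 22:45 → clear.
Jonas: starts Wednesday 09:00 at or after Rohan ends Tuesday 22:45 → clear.
Amara: starts Wednesday 14:00 at or after Rohan ends Tuesday 22:45 → clear.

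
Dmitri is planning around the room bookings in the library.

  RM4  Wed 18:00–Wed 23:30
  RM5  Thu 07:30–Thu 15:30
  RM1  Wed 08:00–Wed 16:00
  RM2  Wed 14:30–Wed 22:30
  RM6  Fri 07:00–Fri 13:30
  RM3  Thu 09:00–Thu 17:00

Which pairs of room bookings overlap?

Sorted by start: RM1, RM2, RM4, RM5, RM3, RM6.
RM2 starts before RM1 ends → RM1 and RM2 overlap.
RM4 starts after RM1 ends, so RM1 has no further overlaps.
RM4 starts before RM2 ends → RM2 and RM4 overlap.
RM5 starts after RM2 ends, so RM2 has no further overlaps.
RM5 starts after RM4 ends, so RM4 has no further overlaps.
RM3 starts before RM5 ends → RM5 and RM3 overlap.
RM6 starts after RM5 ends.
RM6 starts after RM3 ends.

RM1 & RM2, RM2 & RM4, RM3 & RM5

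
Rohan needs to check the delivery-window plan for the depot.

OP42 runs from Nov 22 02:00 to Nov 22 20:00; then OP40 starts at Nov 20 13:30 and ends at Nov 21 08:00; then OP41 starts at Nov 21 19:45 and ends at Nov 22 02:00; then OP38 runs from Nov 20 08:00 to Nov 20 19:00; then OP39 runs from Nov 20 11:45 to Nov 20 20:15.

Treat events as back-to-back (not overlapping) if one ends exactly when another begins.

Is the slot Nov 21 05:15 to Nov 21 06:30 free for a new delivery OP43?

OP38: ends Nov 20 19:00 at or before OP43 starts Nov 21 05:15 → clear.
OP39: ends Nov 20 20:15 at or before OP43 starts Nov 21 05:15 → clear.
OP40: starts Nov 20 13:30 before OP43 ends Nov 21 06:30, and ends Nov 21 08:00 after OP43 starts Nov 21 05:15 → overlap.
OP41: starts Nov 21 19:45 at or after OP43 ends Nov 21 06:30 → clear.
OP42: starts Nov 22 02:00 at or after OP43 ends Nov 21 06:30 → clear.
OP43 overlaps OP40.

No — it overlaps OP40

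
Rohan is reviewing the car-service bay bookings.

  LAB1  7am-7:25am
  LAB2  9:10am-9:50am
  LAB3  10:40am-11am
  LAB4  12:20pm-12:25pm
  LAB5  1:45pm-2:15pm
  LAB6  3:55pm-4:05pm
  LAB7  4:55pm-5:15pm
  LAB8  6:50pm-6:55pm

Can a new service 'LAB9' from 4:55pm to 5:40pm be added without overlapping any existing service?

No — it overlaps LAB7

LAB1: ends 7:25am at or before LAB9 starts 4:55pm → clear.
LAB2: ends 9:50am at or before LAB9 starts 4:55pm → clear.
LAB3: ends 11am at or before LAB9 starts 4:55pm → clear.
LAB4: ends 12:25pm at or before LAB9 starts 4:55pm → clear.
LAB5: ends 2:15pm at or before LAB9 starts 4:55pm → clear.
LAB6: ends 4:05pm at or before LAB9 starts 4:55pm → clear.
LAB7: starts 4:55pm before LAB9 ends 5:40pm, and ends 5:15pm after LAB9 starts 4:55pm → overlap.
LAB8: starts 6:50pm at or after LAB9 ends 5:40pm → clear.
LAB9 overlaps LAB7.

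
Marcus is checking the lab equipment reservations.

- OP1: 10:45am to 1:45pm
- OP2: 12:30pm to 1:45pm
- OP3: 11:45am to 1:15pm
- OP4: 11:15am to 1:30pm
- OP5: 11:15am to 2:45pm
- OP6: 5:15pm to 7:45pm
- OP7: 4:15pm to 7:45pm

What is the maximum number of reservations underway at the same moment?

5

Sort all start/end points and keep a running count:
10:45am start OP1 → 1
11:15am start OP4 → 2
11:15am start OP5 → 3
11:45am start OP3 → 4
12:30pm start OP2 → 5
1:15pm end OP3 → 4
1:30pm end OP4 → 3
1:45pm end OP1 → 2
1:45pm end OP2 → 1
2:45pm end OP5 → 0
4:15pm start OP7 → 1
5:15pm start OP6 → 2
7:45pm end OP6 → 1
7:45pm end OP7 → 0
Peak is 5, at 12:30pm (OP1, OP2, OP3, OP4, OP5).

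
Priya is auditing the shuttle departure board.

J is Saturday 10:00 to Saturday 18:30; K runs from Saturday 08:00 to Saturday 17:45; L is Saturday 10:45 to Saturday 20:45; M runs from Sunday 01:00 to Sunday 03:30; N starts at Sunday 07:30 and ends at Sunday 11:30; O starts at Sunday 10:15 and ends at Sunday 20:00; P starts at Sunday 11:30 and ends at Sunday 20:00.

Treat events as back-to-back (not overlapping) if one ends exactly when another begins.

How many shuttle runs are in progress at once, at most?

Sort all start/end points and keep a running count:
Saturday 08:00 start K → 1
Saturday 10:00 start J → 2
Saturday 10:45 start L → 3
Saturday 17:45 end K → 2
Saturday 18:30 end J → 1
Saturday 20:45 end L → 0
Sunday 01:00 start M → 1
Sunday 03:30 end M → 0
Sunday 07:30 start N → 1
Sunday 10:15 start O → 2
Sunday 11:30 end N → 1
Sunday 11:30 start P → 2
Sunday 20:00 end O → 1
Sunday 20:00 end P → 0
Peak is 3, at Saturday 10:45 (J, K, L).

3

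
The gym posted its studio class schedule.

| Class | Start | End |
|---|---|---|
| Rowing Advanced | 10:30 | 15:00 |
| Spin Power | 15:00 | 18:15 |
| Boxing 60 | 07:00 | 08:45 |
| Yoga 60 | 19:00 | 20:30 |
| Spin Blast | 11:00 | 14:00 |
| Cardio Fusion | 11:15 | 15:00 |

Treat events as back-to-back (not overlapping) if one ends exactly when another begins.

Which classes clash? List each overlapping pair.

Cardio Fusion & Rowing Advanced, Cardio Fusion & Spin Blast, Rowing Advanced & Spin Blast

Check each pair: they overlap iff neither finishes before the other starts.
Sorted by start: Boxing 60, Rowing Advanced, Spin Blast, Cardio Fusion, Spin Power, Yoga 60.
Rowing Advanced starts after Boxing 60 ends — done with Boxing 60.
Spin Blast starts before Rowing Advanced ends → Rowing Advanced and Spin Blast overlap.
Cardio Fusion starts before Rowing Advanced ends → Rowing Advanced and Cardio Fusion overlap.
Spin Power starts exactly when Rowing Advanced ends (back-to-back, no overlap) — done with Rowing Advanced.
Cardio Fusion starts before Spin Blast ends → Spin Blast and Cardio Fusion overlap.
Spin Power starts after Spin Blast ends — done with Spin Blast.
Spin Power starts exactly when Cardio Fusion ends (back-to-back, no overlap) — done with Cardio Fusion.
Yoga 60 starts after Spin Power ends.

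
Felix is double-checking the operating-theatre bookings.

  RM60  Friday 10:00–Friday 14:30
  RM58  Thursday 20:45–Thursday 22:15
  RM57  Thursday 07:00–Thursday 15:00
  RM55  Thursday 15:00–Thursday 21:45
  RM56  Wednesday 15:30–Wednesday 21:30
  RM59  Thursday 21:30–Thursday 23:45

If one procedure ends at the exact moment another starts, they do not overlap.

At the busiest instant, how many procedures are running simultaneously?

Sweep the timeline, counting +1 at each start and −1 at each end (ends before starts at a tie):
Wednesday 15:30 start RM56 → 1
Wednesday 21:30 end RM56 → 0
Thursday 07:00 start RM57 → 1
Thursday 15:00 end RM57 → 0
Thursday 15:00 start RM55 → 1
Thursday 20:45 start RM58 → 2
Thursday 21:30 start RM59 → 3
Thursday 21:45 end RM55 → 2
Thursday 22:15 end RM58 → 1
Thursday 23:45 end RM59 → 0
Friday 10:00 start RM60 → 1
Friday 14:30 end RM60 → 0
Peak is 3, at Thursday 21:30 (RM55, RM58, RM59).

3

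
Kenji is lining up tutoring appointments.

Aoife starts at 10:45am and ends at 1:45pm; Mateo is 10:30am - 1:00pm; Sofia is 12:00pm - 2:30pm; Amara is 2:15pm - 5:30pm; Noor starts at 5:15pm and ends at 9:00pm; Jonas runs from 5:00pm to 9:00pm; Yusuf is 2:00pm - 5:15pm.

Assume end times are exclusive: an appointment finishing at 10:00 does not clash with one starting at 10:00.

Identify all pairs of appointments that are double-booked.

Amara & Jonas, Amara & Noor, Amara & Sofia, Amara & Yusuf, Aoife & Mateo, Aoife & Sofia, Jonas & Noor, Jonas & Yusuf, Mateo & Sofia, Sofia & Yusuf

Check each pair: they overlap iff neither finishes before the other starts.
Sorted by start: Mateo, Aoife, Sofia, Yusuf, Amara, Jonas, Noor.
Aoife starts before Mateo ends → Mateo and Aoife overlap.
Sofia starts before Mateo ends → Mateo and Sofia overlap.
Yusuf starts after Mateo ends, so nothing later overlaps Mateo either.
Sofia starts before Aoife ends → Aoife and Sofia overlap.
Yusuf starts after Aoife ends, so nothing later overlaps Aoife either.
Yusuf starts before Sofia ends → Sofia and Yusuf overlap.
Amara starts before Sofia ends → Sofia and Amara overlap.
Jonas starts after Sofia ends, so nothing later overlaps Sofia either.
Amara starts before Yusuf ends → Yusuf and Amara overlap.
Jonas starts before Yusuf ends → Yusuf and Jonas overlap.
Noor starts exactly when Yusuf ends (back-to-back, no overlap).
Jonas starts before Amara ends → Amara and Jonas overlap.
Noor starts before Amara ends → Amara and Noor overlap.
Noor starts before Jonas ends → Jonas and Noor overlap.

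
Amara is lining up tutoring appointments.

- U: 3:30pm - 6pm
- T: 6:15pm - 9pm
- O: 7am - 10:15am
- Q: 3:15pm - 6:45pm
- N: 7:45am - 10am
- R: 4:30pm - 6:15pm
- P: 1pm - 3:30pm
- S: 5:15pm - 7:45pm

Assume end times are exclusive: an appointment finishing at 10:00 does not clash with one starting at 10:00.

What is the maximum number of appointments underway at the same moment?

4

Sort all start/end points and keep a running count:
7am start O → 1
7:45am start N → 2
10am end N → 1
10:15am end O → 0
1pm start P → 1
3:15pm start Q → 2
3:30pm end P → 1
3:30pm start U → 2
4:30pm start R → 3
5:15pm start S → 4
6pm end U → 3
6:15pm end R → 2
6:15pm start T → 3
6:45pm end Q → 2
7:45pm end S → 1
9pm end T → 0
Peak is 4, at 5:15pm (Q, R, S, U).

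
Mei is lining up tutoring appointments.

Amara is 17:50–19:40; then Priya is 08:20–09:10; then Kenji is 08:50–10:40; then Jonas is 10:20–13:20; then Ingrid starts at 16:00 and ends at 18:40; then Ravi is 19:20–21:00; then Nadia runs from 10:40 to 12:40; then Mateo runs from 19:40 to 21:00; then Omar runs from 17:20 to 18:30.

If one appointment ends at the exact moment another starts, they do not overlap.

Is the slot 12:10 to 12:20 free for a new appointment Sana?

Priya: ends 09:10 at or before Sana starts 12:10 → clear.
Kenji: ends 10:40 at or before Sana starts 12:10 → clear.
Jonas: starts 10:20 before Sana ends 12:20, and ends 13:20 after Sana starts 12:10 → overlap.
Nadia: starts 10:40 before Sana ends 12:20, and ends 12:40 after Sana starts 12:10 → overlap.
Ingrid: starts 16:00 at or after Sana ends 12:20 → clear.
Omar: starts 17:20 at or after Sana ends 12:20 → clear.
Amara: starts 17:50 at or after Sana ends 12:20 → clear.
Ravi: starts 19:20 at or after Sana ends 12:20 → clear.
Mateo: starts 19:40 at or after Sana ends 12:20 → clear.
Sana overlaps Jonas, Nadia.

No — it overlaps Jonas, Nadia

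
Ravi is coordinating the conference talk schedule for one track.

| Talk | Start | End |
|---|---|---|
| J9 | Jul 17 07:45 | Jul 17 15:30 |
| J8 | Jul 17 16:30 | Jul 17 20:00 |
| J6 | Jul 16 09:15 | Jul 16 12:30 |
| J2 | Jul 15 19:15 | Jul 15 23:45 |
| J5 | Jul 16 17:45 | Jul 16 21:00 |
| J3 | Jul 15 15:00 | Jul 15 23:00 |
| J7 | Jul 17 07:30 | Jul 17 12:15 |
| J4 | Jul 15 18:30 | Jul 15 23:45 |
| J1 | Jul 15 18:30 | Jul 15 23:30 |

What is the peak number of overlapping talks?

4

Sort all start/end points and keep a running count:
Jul 15 15:00 start J3 → 1
Jul 15 18:30 start J1 → 2
Jul 15 18:30 start J4 → 3
Jul 15 19:15 start J2 → 4
Jul 15 23:00 end J3 → 3
Jul 15 23:30 end J1 → 2
Jul 15 23:45 end J2 → 1
Jul 15 23:45 end J4 → 0
Jul 16 09:15 start J6 → 1
Jul 16 12:30 end J6 → 0
Jul 16 17:45 start J5 → 1
Jul 16 21:00 end J5 → 0
Jul 17 07:30 start J7 → 1
Jul 17 07:45 start J9 → 2
Jul 17 12:15 end J7 → 1
Jul 17 15:30 end J9 → 0
Jul 17 16:30 start J8 → 1
Jul 17 20:00 end J8 → 0
Peak is 4, at Jul 15 19:15 (J1, J2, J3, J4).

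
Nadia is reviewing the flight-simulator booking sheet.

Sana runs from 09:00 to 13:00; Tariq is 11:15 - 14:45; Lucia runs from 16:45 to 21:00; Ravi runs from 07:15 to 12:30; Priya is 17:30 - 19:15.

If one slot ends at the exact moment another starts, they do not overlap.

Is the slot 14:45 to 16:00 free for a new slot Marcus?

Ravi: ends 12:30 at or before Marcus starts 14:45 → clear.
Sana: ends 13:00 at or before Marcus starts 14:45 → clear.
Tariq: ends 14:45 at or before Marcus starts 14:45 → clear.
Lucia: starts 16:45 at or after Marcus ends 16:00 → clear.
Priya: starts 17:30 at or after Marcus ends 16:00 → clear.

Yes — the slot is free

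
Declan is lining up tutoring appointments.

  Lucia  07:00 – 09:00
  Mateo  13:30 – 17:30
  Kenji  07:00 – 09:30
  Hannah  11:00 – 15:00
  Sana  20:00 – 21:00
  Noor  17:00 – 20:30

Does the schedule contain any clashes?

Yes

Sorted by start: Lucia, Kenji, Hannah, Mateo, Noor, Sana.
Kenji starts before Lucia ends → Lucia and Kenji overlap.
That's a conflict, so the schedule is not conflict-free.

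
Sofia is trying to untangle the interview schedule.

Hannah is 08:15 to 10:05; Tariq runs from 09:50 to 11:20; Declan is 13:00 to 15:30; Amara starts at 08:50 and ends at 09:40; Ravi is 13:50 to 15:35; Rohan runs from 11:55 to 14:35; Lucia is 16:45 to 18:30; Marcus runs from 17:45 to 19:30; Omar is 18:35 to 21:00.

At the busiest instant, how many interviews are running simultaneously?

Walk through starts and ends in time order (an end at T is processed before a start at T):
08:15 start Hannah → 1
08:50 start Amara → 2
09:40 end Amara → 1
09:50 start Tariq → 2
10:05 end Hannah → 1
11:20 end Tariq → 0
11:55 start Rohan → 1
13:00 start Declan → 2
13:50 start Ravi → 3
14:35 end Rohan → 2
15:30 end Declan → 1
15:35 end Ravi → 0
16:45 start Lucia → 1
17:45 start Marcus → 2
18:30 end Lucia → 1
18:35 start Omar → 2
19:30 end Marcus → 1
21:00 end Omar → 0
Peak is 3, at 13:50 (Declan, Ravi, Rohan).

3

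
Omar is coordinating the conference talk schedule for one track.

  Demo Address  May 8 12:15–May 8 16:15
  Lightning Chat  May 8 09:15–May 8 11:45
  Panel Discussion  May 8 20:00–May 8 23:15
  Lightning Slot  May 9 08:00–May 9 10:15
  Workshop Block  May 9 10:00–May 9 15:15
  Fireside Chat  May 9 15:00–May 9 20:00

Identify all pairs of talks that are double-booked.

Sorted by start: Lightning Chat, Demo Address, Panel Discussion, Lightning Slot, Workshop Block, Fireside Chat.
Demo Address starts after Lightning Chat ends, so nothing later overlaps Lightning Chat either.
Panel Discussion starts after Demo Address ends, so nothing later overlaps Demo Address either.
Lightning Slot starts after Panel Discussion ends, so nothing later overlaps Panel Discussion either.
Workshop Block starts before Lightning Slot ends → Lightning Slot and Workshop Block overlap.
Fireside Chat starts after Lightning Slot ends.
Fireside Chat starts before Workshop Block ends → Workshop Block and Fireside Chat overlap.

Fireside Chat & Workshop Block, Lightning Slot & Workshop Block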